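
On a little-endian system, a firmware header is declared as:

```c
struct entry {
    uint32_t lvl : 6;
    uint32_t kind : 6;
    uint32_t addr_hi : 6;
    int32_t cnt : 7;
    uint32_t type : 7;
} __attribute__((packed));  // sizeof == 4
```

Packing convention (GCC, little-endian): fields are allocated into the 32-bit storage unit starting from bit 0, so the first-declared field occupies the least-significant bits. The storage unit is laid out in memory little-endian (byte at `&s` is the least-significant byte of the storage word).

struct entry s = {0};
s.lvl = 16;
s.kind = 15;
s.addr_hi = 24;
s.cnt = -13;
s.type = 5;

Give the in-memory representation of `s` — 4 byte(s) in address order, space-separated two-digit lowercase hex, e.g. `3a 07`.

d0 83 cd 0b

[0+:6] lvl=16 & 0x3f = 0x10; word=0x00000010
[6+:6] kind=15 & 0x3f = 0xf; word=0x000003d0
[12+:6] addr_hi=24 & 0x3f = 0x18; word=0x000183d0
[18+:7] cnt=-13 & 0x7f = 0x73; word=0x01cd83d0
[25+:7] type=5 & 0x7f = 0x5; word=0x0bcd83d0
word = 0x0bcd83d0 → little-endian bytes:
  [0]=0xd0  [1]=0x83  [2]=0xcd  [3]=0x0b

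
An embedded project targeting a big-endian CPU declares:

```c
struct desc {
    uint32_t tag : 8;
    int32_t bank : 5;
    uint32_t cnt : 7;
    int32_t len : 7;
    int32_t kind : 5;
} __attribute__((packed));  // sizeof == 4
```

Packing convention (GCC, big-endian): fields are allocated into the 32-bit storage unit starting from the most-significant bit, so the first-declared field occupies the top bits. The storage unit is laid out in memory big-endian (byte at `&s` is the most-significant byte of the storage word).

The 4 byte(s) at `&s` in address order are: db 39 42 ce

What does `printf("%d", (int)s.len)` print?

[0]=0xdb [1]=0x39 [2]=0x42 [3]=0xce (big-endian) → word 0xdb3942ce
tag [24+:8] = (word>>24) & 0xff = 219
bank [19+:5] = (word>>19) & 0x1f = 7
cnt [12+:7] = (word>>12) & 0x7f = 20
len [5+:7] = (word>>5) & 0x7f = 22  ←
kind [0+:5] = (word>>0) & 0x1f = 14
len signed 7b, MSB=0: value = 22

22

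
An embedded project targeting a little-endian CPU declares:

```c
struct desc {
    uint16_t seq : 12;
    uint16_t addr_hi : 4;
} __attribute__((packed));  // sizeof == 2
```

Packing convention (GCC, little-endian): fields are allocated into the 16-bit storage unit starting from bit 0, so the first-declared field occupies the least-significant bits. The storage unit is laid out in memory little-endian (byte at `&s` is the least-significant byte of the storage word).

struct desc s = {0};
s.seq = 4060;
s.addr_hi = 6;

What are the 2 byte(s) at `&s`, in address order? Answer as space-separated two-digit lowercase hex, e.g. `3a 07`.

dc 6f

seq (12b) val=4060 bits=0xfdc at bit 0: 0x0fdc
addr_hi (4b) val=6 bits=0x6 at bit 12: 0x6fdc
word = 0x6fdc → little-endian bytes:
  [0]=0xdc  [1]=0x6f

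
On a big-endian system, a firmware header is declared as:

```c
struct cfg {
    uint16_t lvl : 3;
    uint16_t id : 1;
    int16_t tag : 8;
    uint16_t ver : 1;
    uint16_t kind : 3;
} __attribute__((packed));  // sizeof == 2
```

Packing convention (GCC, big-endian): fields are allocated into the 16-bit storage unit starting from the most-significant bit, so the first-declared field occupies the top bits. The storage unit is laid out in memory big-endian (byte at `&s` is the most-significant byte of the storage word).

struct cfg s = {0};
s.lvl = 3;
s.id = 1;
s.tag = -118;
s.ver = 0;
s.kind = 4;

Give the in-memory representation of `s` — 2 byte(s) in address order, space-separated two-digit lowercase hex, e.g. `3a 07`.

lvl (3b) val=3 bits=0x3 at bit 13: 0x6000
id (1b) val=1 bits=0x1 at bit 12: 0x7000
tag (8b) val=-118 bits=0x8a at bit 4: 0x78a0
ver (1b) val=0 bits=0x0 at bit 3: 0x78a0
kind (3b) val=4 bits=0x4 at bit 0: 0x78a4
word = 0x78a4 → big-endian bytes:
  [0]=0x78  [1]=0xa4

78 a4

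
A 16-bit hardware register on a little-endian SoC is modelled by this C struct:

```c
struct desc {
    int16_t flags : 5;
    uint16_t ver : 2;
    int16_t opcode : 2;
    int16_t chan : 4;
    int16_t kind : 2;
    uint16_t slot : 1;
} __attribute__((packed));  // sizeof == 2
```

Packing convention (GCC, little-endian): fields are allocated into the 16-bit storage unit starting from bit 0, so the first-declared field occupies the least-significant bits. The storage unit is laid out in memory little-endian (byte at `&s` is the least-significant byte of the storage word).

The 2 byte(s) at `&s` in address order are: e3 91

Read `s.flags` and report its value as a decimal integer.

[0]=0xe3 [1]=0x91 (little-endian) → word 0x91e3
flags [0+:5] = (word>>0) & 0x1f = 3  ←
ver [5+:2] = (word>>5) & 0x3 = 3
opcode [7+:2] = (word>>7) & 0x3 = 3
chan [9+:4] = (word>>9) & 0xf = 8
kind [13+:2] = (word>>13) & 0x3 = 0
slot [15+:1] = (word>>15) & 0x1 = 1
flags signed 5b, MSB=0: value = 3

3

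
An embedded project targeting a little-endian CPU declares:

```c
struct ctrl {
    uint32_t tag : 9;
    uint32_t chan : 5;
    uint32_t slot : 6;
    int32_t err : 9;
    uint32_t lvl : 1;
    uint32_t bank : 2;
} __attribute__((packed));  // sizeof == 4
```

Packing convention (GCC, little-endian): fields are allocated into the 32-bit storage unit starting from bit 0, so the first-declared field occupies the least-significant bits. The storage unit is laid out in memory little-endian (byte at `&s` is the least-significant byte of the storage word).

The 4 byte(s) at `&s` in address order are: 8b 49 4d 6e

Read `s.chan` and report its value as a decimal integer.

[0]=0x8b [1]=0x49 [2]=0x4d [3]=0x6e (little-endian) → word 0x6e4d498b
tag:9 @ bit 0 → (0x6e4d498b>>0)&0x1ff = 0x18b
chan:5 @ bit 9 → (0x6e4d498b>>9)&0x1f = 0x4  ←
slot:6 @ bit 14 → (0x6e4d498b>>14)&0x3f = 0x35
err:9 @ bit 20 → (0x6e4d498b>>20)&0x1ff = 0xe4
lvl:1 @ bit 29 → (0x6e4d498b>>29)&0x1 = 0x1
bank:2 @ bit 30 → (0x6e4d498b>>30)&0x3 = 0x1

4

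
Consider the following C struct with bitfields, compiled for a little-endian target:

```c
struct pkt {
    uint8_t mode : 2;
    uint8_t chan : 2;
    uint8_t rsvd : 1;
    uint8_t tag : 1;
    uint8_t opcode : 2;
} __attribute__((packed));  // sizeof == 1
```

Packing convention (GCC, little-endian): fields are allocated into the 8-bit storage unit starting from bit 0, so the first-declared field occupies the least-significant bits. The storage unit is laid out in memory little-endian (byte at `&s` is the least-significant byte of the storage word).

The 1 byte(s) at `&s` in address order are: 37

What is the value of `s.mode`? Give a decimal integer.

3

[0]=0x37 (little-endian) → word 0x37
mode [0+:2] = (word>>0) & 0x3 = 3  ←
chan [2+:2] = (word>>2) & 0x3 = 1
rsvd [4+:1] = (word>>4) & 0x1 = 1
tag [5+:1] = (word>>5) & 0x1 = 1
opcode [6+:2] = (word>>6) & 0x3 = 0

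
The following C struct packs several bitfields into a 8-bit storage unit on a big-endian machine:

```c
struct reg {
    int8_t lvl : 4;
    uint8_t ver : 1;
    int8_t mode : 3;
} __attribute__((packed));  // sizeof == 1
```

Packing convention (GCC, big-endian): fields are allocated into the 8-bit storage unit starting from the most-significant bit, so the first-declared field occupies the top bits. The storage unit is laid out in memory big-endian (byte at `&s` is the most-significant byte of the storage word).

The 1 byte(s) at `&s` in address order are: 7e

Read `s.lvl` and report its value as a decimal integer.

[0]=0x7e (big-endian) → word 0x7e
lvl:4 @ bit 4 → (0x7e>>4)&0xf = 0x7  ←
ver:1 @ bit 3 → (0x7e>>3)&0x1 = 0x1
mode:3 @ bit 0 → (0x7e>>0)&0x7 = 0x6
lvl signed 4b, MSB=0: value = 7

7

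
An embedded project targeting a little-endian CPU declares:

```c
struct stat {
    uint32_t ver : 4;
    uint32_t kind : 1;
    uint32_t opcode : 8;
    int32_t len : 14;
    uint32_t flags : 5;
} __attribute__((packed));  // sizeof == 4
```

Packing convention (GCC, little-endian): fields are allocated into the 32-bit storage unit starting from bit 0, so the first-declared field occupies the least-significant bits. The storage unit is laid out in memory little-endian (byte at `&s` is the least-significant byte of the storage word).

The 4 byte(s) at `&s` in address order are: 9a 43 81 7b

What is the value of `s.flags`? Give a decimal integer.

15

[0]=0x9a [1]=0x43 [2]=0x81 [3]=0x7b (little-endian) → word 0x7b81439a
ver:4 @ bit 0 → (0x7b81439a>>0)&0xf = 0xa
kind:1 @ bit 4 → (0x7b81439a>>4)&0x1 = 0x1
opcode:8 @ bit 5 → (0x7b81439a>>5)&0xff = 0x1c
len:14 @ bit 13 → (0x7b81439a>>13)&0x3fff = 0x1c0a
flags:5 @ bit 27 → (0x7b81439a>>27)&0x1f = 0xf  ←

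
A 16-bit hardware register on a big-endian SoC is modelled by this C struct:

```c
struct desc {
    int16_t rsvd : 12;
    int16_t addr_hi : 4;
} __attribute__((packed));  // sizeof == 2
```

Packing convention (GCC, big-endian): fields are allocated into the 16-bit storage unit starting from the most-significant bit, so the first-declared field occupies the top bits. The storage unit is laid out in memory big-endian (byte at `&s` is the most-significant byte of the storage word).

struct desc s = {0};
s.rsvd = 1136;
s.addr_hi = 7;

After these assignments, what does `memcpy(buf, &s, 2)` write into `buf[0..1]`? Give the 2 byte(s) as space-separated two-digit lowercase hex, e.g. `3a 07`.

rsvd (12b) val=1136 bits=0x470 at bit 4: 0x4700
addr_hi (4b) val=7 bits=0x7 at bit 0: 0x4707
word = 0x4707 → big-endian bytes:
  [0]=0x47  [1]=0x07

47 07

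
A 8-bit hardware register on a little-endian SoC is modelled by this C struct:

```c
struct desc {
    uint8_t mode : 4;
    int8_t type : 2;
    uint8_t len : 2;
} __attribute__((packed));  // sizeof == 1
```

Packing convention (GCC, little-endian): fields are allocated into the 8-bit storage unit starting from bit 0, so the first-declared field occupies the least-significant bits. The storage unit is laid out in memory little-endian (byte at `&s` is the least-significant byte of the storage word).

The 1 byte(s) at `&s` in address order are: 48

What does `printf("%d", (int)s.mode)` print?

8

[0]=0x48 (little-endian) → word 0x48
mode [0+:4] = (word>>0) & 0xf = 8  ←
type [4+:2] = (word>>4) & 0x3 = 0
len [6+:2] = (word>>6) & 0x3 = 1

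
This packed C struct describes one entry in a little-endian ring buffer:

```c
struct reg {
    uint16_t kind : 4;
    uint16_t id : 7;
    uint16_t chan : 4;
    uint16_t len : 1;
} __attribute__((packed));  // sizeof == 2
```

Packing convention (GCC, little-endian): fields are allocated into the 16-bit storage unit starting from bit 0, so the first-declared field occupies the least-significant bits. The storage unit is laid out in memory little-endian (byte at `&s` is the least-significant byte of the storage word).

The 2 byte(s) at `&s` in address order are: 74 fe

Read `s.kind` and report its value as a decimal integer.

[0]=0x74 [1]=0xfe (little-endian) → word 0xfe74
kind [0+:4] = (word>>0) & 0xf = 4  ←
id [4+:7] = (word>>4) & 0x7f = 103
chan [11+:4] = (word>>11) & 0xf = 15
len [15+:1] = (word>>15) & 0x1 = 1

4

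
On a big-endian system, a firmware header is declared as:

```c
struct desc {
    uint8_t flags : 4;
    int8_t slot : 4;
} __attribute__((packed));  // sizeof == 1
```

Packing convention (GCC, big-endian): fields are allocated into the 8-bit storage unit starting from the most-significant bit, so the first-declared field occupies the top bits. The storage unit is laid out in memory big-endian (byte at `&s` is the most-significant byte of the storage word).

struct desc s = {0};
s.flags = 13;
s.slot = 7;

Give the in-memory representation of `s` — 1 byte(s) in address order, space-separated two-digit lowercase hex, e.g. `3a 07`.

[4+:4] flags=13 & 0xf = 0xd; word=0xd0
[0+:4] slot=7 & 0xf = 0x7; word=0xd7
word = 0xd7 → big-endian bytes:
  [0]=0xd7

d7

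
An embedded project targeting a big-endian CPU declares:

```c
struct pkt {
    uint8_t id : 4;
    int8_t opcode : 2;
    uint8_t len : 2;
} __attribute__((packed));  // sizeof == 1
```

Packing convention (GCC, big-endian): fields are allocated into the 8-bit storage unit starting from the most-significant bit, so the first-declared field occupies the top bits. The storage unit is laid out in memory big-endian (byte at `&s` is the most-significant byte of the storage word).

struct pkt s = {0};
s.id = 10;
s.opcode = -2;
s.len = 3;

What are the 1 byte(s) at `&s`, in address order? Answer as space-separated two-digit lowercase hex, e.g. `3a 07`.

ab

id:4 = 10 → 0xa << 4 → word 0xa0
opcode:2 = -2 → 0x2 << 2 → word 0xa8
len:2 = 3 → 0x3 << 0 → word 0xab
word = 0xab → big-endian bytes:
  [0]=0xab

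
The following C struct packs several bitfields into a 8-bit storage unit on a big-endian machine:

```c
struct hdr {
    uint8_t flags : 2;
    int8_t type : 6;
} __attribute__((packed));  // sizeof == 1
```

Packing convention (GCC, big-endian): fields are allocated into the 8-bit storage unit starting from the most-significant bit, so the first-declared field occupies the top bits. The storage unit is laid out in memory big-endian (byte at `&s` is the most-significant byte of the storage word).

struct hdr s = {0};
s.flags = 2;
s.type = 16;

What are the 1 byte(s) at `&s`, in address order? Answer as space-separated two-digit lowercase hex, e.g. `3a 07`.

90

flags:2 = 2 → 0x2 << 6 → word 0x80
type:6 = 16 → 0x10 << 0 → word 0x90
word = 0x90 → big-endian bytes:
  [0]=0x90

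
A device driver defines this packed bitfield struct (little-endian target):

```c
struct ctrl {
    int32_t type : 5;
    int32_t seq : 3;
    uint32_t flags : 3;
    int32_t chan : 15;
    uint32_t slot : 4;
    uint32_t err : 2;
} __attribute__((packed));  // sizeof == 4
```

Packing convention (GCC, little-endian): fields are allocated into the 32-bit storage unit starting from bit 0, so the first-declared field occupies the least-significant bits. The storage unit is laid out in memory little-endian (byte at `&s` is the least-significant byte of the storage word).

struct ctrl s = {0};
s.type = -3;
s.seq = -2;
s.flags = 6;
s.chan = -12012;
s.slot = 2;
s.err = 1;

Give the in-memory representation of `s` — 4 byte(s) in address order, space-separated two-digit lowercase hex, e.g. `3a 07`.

dd a6 88 4a

type:5 = -3 → 0x1d << 0 → word 0x0000001d
seq:3 = -2 → 0x6 << 5 → word 0x000000dd
flags:3 = 6 → 0x6 << 8 → word 0x000006dd
chan:15 = -12012 → 0x5114 << 11 → word 0x0288a6dd
slot:4 = 2 → 0x2 << 26 → word 0x0a88a6dd
err:2 = 1 → 0x1 << 30 → word 0x4a88a6dd
word = 0x4a88a6dd → little-endian bytes:
  [0]=0xdd  [1]=0xa6  [2]=0x88  [3]=0x4a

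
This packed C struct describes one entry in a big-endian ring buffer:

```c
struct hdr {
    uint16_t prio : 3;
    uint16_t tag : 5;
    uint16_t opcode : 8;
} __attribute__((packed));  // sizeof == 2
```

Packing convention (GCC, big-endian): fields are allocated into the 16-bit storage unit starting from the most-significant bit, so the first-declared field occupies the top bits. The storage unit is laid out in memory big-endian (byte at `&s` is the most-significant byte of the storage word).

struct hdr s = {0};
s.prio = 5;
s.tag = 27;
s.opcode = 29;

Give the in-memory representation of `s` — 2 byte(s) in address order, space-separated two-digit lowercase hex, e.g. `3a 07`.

bb 1d

[13+:3] prio=5 & 0x7 = 0x5; word=0xa000
[8+:5] tag=27 & 0x1f = 0x1b; word=0xbb00
[0+:8] opcode=29 & 0xff = 0x1d; word=0xbb1d
word = 0xbb1d → big-endian bytes:
  [0]=0xbb  [1]=0x1d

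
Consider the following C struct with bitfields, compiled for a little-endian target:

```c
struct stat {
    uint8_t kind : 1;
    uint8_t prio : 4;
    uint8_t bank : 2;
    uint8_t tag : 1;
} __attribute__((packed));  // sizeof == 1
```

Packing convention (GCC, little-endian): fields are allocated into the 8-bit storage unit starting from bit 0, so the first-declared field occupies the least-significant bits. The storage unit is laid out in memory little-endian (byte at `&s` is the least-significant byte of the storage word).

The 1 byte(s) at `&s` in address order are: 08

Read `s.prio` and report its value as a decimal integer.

4

[0]=0x08 (little-endian) → word 0x08
kind:1 @ bit 0 → (0x08>>0)&0x1 = 0x0
prio:4 @ bit 1 → (0x08>>1)&0xf = 0x4  ←
bank:2 @ bit 5 → (0x08>>5)&0x3 = 0x0
tag:1 @ bit 7 → (0x08>>7)&0x1 = 0x0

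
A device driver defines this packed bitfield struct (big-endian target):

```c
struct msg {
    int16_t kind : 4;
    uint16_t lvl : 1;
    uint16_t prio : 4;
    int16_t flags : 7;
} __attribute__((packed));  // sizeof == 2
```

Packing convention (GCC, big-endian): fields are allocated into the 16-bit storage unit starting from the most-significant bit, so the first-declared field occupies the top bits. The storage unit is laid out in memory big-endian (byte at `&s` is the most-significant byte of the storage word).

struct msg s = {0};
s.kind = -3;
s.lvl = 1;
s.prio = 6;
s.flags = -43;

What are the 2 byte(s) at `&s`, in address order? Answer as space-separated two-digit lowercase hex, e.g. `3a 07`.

db 55

kind (4b) val=-3 bits=0xd at bit 12: 0xd000
lvl (1b) val=1 bits=0x1 at bit 11: 0xd800
prio (4b) val=6 bits=0x6 at bit 7: 0xdb00
flags (7b) val=-43 bits=0x55 at bit 0: 0xdb55
word = 0xdb55 → big-endian bytes:
  [0]=0xdb  [1]=0x55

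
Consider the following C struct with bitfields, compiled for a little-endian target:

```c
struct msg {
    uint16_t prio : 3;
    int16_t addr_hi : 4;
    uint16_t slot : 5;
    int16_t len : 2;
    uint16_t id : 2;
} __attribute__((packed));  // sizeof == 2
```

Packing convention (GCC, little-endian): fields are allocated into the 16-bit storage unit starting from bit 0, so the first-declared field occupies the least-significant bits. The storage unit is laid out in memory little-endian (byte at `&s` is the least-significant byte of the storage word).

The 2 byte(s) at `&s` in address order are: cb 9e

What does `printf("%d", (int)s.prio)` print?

3

[0]=0xcb [1]=0x9e (little-endian) → word 0x9ecb
prio:3 @ bit 0 → (0x9ecb>>0)&0x7 = 0x3  ←
addr_hi:4 @ bit 3 → (0x9ecb>>3)&0xf = 0x9
slot:5 @ bit 7 → (0x9ecb>>7)&0x1f = 0x1d
len:2 @ bit 12 → (0x9ecb>>12)&0x3 = 0x1
id:2 @ bit 14 → (0x9ecb>>14)&0x3 = 0x2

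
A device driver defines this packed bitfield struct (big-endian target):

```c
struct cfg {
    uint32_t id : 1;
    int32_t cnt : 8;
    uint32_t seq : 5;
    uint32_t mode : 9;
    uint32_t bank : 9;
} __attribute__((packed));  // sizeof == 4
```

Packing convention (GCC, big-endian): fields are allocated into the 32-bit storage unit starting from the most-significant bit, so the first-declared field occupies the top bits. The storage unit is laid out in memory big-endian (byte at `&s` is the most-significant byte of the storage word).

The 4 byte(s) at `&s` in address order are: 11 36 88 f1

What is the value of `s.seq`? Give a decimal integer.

[0]=0x11 [1]=0x36 [2]=0x88 [3]=0xf1 (big-endian) → word 0x113688f1
id [31+:1] = (word>>31) & 0x1 = 0
cnt [23+:8] = (word>>23) & 0xff = 34
seq [18+:5] = (word>>18) & 0x1f = 13  ←
mode [9+:9] = (word>>9) & 0x1ff = 324
bank [0+:9] = (word>>0) & 0x1ff = 241

13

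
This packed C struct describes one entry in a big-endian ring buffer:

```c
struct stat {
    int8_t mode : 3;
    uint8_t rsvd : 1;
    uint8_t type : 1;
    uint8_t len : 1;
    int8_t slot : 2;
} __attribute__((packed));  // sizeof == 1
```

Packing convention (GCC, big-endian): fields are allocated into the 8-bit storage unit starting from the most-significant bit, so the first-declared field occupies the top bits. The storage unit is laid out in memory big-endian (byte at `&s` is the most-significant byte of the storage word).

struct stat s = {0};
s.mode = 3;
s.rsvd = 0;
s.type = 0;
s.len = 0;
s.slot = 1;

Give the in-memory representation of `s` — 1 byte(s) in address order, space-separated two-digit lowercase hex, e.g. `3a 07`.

61

[5+:3] mode=3 & 0x7 = 0x3; word=0x60
[4+:1] rsvd=0 & 0x1 = 0x0; word=0x60
[3+:1] type=0 & 0x1 = 0x0; word=0x60
[2+:1] len=0 & 0x1 = 0x0; word=0x60
[0+:2] slot=1 & 0x3 = 0x1; word=0x61
word = 0x61 → big-endian bytes:
  [0]=0x61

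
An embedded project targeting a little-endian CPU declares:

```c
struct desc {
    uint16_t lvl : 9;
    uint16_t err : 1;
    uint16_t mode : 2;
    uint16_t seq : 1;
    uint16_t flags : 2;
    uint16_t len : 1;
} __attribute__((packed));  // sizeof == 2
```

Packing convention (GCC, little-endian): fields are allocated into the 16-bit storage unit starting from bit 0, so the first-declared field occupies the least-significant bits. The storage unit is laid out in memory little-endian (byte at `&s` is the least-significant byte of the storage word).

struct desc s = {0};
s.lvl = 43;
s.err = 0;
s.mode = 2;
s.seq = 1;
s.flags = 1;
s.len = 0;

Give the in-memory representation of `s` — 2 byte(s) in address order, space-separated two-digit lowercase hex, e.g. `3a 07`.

[0+:9] lvl=43 & 0x1ff = 0x2b; word=0x002b
[9+:1] err=0 & 0x1 = 0x0; word=0x002b
[10+:2] mode=2 & 0x3 = 0x2; word=0x082b
[12+:1] seq=1 & 0x1 = 0x1; word=0x182b
[13+:2] flags=1 & 0x3 = 0x1; word=0x382b
[15+:1] len=0 & 0x1 = 0x0; word=0x382b
word = 0x382b → little-endian bytes:
  [0]=0x2b  [1]=0x38

2b 38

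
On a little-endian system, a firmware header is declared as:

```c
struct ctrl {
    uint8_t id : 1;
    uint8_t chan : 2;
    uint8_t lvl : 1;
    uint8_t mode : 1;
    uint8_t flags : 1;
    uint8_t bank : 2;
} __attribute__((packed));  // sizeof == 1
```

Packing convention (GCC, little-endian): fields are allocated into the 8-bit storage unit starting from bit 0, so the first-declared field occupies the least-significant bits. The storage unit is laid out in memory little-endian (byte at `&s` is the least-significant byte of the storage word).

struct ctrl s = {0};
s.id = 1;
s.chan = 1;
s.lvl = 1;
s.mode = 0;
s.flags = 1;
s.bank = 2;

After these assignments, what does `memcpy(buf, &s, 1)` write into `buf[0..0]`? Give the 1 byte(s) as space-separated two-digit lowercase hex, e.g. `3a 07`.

id:1 = 1 → 0x1 << 0 → word 0x01
chan:2 = 1 → 0x1 << 1 → word 0x03
lvl:1 = 1 → 0x1 << 3 → word 0x0b
mode:1 = 0 → 0x0 << 4 → word 0x0b
flags:1 = 1 → 0x1 << 5 → word 0x2b
bank:2 = 2 → 0x2 << 6 → word 0xab
word = 0xab → little-endian bytes:
  [0]=0xab

ab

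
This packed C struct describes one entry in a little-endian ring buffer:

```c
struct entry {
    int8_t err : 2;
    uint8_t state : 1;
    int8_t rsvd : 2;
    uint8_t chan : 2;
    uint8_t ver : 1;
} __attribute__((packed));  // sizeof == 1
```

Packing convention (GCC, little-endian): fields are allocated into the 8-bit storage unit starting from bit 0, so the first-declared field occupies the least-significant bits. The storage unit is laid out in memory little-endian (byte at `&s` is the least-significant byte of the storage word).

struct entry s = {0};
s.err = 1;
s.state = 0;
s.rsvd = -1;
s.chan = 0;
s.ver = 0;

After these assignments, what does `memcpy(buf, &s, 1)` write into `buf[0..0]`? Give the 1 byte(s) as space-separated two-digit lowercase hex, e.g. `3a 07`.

err (2b) val=1 bits=0x1 at bit 0: 0x01
state (1b) val=0 bits=0x0 at bit 2: 0x01
rsvd (2b) val=-1 bits=0x3 at bit 3: 0x19
chan (2b) val=0 bits=0x0 at bit 5: 0x19
ver (1b) val=0 bits=0x0 at bit 7: 0x19
word = 0x19 → little-endian bytes:
  [0]=0x19

19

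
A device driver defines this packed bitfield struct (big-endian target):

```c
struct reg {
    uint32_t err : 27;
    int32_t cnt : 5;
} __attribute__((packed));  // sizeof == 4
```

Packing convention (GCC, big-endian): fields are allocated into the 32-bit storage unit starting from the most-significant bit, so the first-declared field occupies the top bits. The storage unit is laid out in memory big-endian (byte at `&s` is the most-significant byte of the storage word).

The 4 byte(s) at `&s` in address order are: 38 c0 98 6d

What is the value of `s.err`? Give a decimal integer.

[0]=0x38 [1]=0xc0 [2]=0x98 [3]=0x6d (big-endian) → word 0x38c0986d
err [5+:27] = (word>>5) & 0x7ffffff = 29754563  ←
cnt [0+:5] = (word>>0) & 0x1f = 13

29754563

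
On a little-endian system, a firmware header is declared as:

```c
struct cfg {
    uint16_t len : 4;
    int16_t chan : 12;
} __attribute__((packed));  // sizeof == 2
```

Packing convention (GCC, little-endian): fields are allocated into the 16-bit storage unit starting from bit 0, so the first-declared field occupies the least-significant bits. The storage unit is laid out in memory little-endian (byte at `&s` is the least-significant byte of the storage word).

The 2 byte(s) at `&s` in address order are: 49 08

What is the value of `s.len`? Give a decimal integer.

[0]=0x49 [1]=0x08 (little-endian) → word 0x0849
len [0+:4] = (word>>0) & 0xf = 9  ←
chan [4+:12] = (word>>4) & 0xfff = 132

9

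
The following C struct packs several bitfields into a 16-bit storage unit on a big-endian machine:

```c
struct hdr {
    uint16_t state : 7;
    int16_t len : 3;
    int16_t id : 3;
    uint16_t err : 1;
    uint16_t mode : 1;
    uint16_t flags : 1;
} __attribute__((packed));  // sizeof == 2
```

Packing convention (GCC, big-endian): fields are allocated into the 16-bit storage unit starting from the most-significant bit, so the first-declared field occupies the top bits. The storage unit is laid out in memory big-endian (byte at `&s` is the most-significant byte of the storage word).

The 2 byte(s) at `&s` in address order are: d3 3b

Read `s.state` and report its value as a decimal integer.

[0]=0xd3 [1]=0x3b (big-endian) → word 0xd33b
state:7 @ bit 9 → (0xd33b>>9)&0x7f = 0x69  ←
len:3 @ bit 6 → (0xd33b>>6)&0x7 = 0x4
id:3 @ bit 3 → (0xd33b>>3)&0x7 = 0x7
err:1 @ bit 2 → (0xd33b>>2)&0x1 = 0x0
mode:1 @ bit 1 → (0xd33b>>1)&0x1 = 0x1
flags:1 @ bit 0 → (0xd33b>>0)&0x1 = 0x1

105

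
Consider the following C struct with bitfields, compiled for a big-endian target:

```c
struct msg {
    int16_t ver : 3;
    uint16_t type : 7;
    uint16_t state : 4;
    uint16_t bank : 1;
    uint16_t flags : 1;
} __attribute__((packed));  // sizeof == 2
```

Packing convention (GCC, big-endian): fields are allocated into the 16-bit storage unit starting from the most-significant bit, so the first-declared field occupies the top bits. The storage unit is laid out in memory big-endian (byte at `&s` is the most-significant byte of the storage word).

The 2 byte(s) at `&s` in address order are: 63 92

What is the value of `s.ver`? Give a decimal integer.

[0]=0x63 [1]=0x92 (big-endian) → word 0x6392
ver:3 @ bit 13 → (0x6392>>13)&0x7 = 0x3  ←
type:7 @ bit 6 → (0x6392>>6)&0x7f = 0xe
state:4 @ bit 2 → (0x6392>>2)&0xf = 0x4
bank:1 @ bit 1 → (0x6392>>1)&0x1 = 0x1
flags:1 @ bit 0 → (0x6392>>0)&0x1 = 0x0
ver signed 3b, MSB=0: value = 3

3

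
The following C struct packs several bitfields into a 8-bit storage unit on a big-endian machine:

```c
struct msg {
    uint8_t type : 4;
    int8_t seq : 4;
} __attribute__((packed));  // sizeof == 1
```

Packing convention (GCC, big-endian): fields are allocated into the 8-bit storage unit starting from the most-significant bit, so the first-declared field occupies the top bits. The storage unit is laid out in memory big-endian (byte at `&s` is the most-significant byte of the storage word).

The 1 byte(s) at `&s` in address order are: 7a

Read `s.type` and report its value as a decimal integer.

7

[0]=0x7a (big-endian) → word 0x7a
type:4 @ bit 4 → (0x7a>>4)&0xf = 0x7  ←
seq:4 @ bit 0 → (0x7a>>0)&0xf = 0xa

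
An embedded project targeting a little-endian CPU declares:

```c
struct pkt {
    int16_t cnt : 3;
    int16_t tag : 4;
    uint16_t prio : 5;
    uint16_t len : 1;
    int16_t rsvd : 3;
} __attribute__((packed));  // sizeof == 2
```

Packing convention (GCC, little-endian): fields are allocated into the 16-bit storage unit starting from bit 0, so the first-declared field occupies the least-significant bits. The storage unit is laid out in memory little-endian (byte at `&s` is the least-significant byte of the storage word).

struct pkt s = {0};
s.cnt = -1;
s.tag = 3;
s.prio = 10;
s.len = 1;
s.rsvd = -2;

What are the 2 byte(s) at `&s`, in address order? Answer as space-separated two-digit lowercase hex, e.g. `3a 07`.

1f d5

cnt:3 = -1 → 0x7 << 0 → word 0x0007
tag:4 = 3 → 0x3 << 3 → word 0x001f
prio:5 = 10 → 0xa << 7 → word 0x051f
len:1 = 1 → 0x1 << 12 → word 0x151f
rsvd:3 = -2 → 0x6 << 13 → word 0xd51f
word = 0xd51f → little-endian bytes:
  [0]=0x1f  [1]=0xd5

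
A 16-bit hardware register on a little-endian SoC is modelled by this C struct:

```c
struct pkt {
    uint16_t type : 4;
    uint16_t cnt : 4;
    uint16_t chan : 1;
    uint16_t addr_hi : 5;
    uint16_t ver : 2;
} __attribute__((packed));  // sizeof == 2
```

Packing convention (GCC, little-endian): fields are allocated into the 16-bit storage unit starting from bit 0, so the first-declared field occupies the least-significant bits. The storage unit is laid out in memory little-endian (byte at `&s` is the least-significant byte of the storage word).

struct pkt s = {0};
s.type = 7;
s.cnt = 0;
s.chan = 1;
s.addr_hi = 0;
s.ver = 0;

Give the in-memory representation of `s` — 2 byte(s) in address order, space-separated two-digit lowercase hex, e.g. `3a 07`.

type (4b) val=7 bits=0x7 at bit 0: 0x0007
cnt (4b) val=0 bits=0x0 at bit 4: 0x0007
chan (1b) val=1 bits=0x1 at bit 8: 0x0107
addr_hi (5b) val=0 bits=0x0 at bit 9: 0x0107
ver (2b) val=0 bits=0x0 at bit 14: 0x0107
word = 0x0107 → little-endian bytes:
  [0]=0x07  [1]=0x01

07 01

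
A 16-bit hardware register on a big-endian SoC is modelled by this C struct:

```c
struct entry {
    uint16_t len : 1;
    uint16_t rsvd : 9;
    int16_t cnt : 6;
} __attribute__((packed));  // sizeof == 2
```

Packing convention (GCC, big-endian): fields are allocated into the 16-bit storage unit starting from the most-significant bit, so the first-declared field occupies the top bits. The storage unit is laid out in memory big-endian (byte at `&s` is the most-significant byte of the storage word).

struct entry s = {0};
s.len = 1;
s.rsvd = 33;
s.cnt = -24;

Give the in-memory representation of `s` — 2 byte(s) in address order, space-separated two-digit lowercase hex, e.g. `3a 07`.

len:1 = 1 → 0x1 << 15 → word 0x8000
rsvd:9 = 33 → 0x21 << 6 → word 0x8840
cnt:6 = -24 → 0x28 << 0 → word 0x8868
word = 0x8868 → big-endian bytes:
  [0]=0x88  [1]=0x68

88 68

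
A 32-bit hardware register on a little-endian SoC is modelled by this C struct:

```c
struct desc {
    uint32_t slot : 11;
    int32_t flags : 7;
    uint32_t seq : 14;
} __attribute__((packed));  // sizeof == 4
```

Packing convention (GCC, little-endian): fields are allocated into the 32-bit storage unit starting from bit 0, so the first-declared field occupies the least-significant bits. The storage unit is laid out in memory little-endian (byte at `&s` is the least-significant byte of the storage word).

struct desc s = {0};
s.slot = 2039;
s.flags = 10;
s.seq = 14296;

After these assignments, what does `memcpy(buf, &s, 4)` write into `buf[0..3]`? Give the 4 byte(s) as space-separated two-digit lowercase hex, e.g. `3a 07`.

slot:11 = 2039 → 0x7f7 << 0 → word 0x000007f7
flags:7 = 10 → 0xa << 11 → word 0x000057f7
seq:14 = 14296 → 0x37d8 << 18 → word 0xdf6057f7
word = 0xdf6057f7 → little-endian bytes:
  [0]=0xf7  [1]=0x57  [2]=0x60  [3]=0xdf

f7 57 60 df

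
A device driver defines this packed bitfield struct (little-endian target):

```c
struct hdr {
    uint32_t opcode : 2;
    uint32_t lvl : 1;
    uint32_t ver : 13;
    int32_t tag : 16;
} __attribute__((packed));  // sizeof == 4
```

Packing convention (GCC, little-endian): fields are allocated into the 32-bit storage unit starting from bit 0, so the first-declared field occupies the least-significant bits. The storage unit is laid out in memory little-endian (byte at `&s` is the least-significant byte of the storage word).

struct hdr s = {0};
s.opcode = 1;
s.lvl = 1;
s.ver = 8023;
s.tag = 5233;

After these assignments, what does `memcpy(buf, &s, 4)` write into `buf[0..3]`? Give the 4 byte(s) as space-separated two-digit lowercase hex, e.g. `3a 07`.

bd fa 71 14

[0+:2] opcode=1 & 0x3 = 0x1; word=0x00000001
[2+:1] lvl=1 & 0x1 = 0x1; word=0x00000005
[3+:13] ver=8023 & 0x1fff = 0x1f57; word=0x0000fabd
[16+:16] tag=5233 & 0xffff = 0x1471; word=0x1471fabd
word = 0x1471fabd → little-endian bytes:
  [0]=0xbd  [1]=0xfa  [2]=0x71  [3]=0x14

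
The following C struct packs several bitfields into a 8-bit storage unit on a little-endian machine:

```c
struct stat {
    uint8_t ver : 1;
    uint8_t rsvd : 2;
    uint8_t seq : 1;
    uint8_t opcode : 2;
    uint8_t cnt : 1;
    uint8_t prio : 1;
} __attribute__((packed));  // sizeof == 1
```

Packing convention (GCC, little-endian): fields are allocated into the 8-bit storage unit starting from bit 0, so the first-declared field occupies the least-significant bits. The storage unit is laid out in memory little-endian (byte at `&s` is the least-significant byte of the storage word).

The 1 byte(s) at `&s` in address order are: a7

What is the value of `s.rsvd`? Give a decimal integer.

3

[0]=0xa7 (little-endian) → word 0xa7
ver:1 @ bit 0 → (0xa7>>0)&0x1 = 0x1
rsvd:2 @ bit 1 → (0xa7>>1)&0x3 = 0x3  ←
seq:1 @ bit 3 → (0xa7>>3)&0x1 = 0x0
opcode:2 @ bit 4 → (0xa7>>4)&0x3 = 0x2
cnt:1 @ bit 6 → (0xa7>>6)&0x1 = 0x0
prio:1 @ bit 7 → (0xa7>>7)&0x1 = 0x1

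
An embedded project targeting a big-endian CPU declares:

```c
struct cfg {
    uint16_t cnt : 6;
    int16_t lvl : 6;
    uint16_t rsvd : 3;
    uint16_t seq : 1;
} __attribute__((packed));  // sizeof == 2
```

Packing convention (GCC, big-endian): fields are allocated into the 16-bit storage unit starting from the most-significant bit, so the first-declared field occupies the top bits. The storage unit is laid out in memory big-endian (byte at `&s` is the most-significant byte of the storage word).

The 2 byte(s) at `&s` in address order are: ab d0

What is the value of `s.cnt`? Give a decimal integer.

42

[0]=0xab [1]=0xd0 (big-endian) → word 0xabd0
cnt:6 @ bit 10 → (0xabd0>>10)&0x3f = 0x2a  ←
lvl:6 @ bit 4 → (0xabd0>>4)&0x3f = 0x3d
rsvd:3 @ bit 1 → (0xabd0>>1)&0x7 = 0x0
seq:1 @ bit 0 → (0xabd0>>0)&0x1 = 0x0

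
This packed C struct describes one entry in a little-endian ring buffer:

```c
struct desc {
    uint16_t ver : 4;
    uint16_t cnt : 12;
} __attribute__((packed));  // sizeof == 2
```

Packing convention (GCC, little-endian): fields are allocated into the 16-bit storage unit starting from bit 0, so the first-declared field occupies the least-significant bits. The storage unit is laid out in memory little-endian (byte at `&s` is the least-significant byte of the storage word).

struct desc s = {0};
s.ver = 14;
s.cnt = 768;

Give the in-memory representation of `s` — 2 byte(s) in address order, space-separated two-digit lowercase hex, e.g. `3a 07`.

0e 30

ver:4 = 14 → 0xe << 0 → word 0x000e
cnt:12 = 768 → 0x300 << 4 → word 0x300e
word = 0x300e → little-endian bytes:
  [0]=0x0e  [1]=0x30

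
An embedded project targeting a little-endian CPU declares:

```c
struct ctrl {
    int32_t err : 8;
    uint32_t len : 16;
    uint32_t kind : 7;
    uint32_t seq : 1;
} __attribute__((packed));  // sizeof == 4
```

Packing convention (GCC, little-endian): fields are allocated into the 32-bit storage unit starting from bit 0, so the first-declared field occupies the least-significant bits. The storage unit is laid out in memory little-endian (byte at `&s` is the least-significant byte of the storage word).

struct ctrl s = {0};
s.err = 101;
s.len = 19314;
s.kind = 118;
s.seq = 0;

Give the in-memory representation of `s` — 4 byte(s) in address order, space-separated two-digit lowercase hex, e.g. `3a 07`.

65 72 4b 76

err (8b) val=101 bits=0x65 at bit 0: 0x00000065
len (16b) val=19314 bits=0x4b72 at bit 8: 0x004b7265
kind (7b) val=118 bits=0x76 at bit 24: 0x764b7265
seq (1b) val=0 bits=0x0 at bit 31: 0x764b7265
word = 0x764b7265 → little-endian bytes:
  [0]=0x65  [1]=0x72  [2]=0x4b  [3]=0x76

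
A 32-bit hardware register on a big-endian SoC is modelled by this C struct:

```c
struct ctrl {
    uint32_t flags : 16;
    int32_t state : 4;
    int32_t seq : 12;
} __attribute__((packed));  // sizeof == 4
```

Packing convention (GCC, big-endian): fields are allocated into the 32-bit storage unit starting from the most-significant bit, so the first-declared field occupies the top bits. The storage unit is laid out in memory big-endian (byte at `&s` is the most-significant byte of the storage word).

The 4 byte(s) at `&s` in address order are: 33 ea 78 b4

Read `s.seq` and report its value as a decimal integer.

[0]=0x33 [1]=0xea [2]=0x78 [3]=0xb4 (big-endian) → word 0x33ea78b4
flags:16 @ bit 16 → (0x33ea78b4>>16)&0xffff = 0x33ea
state:4 @ bit 12 → (0x33ea78b4>>12)&0xf = 0x7
seq:12 @ bit 0 → (0x33ea78b4>>0)&0xfff = 0x8b4  ←
seq signed 12b, MSB=1: 2228 - 4096 = -1868

-1868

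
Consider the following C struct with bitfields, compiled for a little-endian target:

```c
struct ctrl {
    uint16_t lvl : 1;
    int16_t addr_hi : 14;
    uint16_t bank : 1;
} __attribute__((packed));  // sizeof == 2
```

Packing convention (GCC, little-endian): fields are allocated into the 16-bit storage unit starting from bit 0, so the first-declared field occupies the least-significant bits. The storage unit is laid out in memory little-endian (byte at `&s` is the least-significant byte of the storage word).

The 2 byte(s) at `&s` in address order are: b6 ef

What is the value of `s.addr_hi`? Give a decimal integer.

-2085

[0]=0xb6 [1]=0xef (little-endian) → word 0xefb6
lvl [0+:1] = (word>>0) & 0x1 = 0
addr_hi [1+:14] = (word>>1) & 0x3fff = 14299  ←
bank [15+:1] = (word>>15) & 0x1 = 1
addr_hi signed 14b, MSB=1: 14299 - 16384 = -2085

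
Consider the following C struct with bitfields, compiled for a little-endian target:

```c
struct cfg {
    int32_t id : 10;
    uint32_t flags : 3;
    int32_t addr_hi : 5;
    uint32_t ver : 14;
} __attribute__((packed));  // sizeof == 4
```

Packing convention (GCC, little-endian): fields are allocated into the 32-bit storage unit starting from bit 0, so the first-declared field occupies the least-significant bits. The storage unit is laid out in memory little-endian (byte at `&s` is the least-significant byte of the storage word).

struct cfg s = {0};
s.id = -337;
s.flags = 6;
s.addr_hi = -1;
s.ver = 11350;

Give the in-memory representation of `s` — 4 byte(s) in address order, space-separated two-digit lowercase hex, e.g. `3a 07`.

[0+:10] id=-337 & 0x3ff = 0x2af; word=0x000002af
[10+:3] flags=6 & 0x7 = 0x6; word=0x00001aaf
[13+:5] addr_hi=-1 & 0x1f = 0x1f; word=0x0003faaf
[18+:14] ver=11350 & 0x3fff = 0x2c56; word=0xb15bfaaf
word = 0xb15bfaaf → little-endian bytes:
  [0]=0xaf  [1]=0xfa  [2]=0x5b  [3]=0xb1

af fa 5b b1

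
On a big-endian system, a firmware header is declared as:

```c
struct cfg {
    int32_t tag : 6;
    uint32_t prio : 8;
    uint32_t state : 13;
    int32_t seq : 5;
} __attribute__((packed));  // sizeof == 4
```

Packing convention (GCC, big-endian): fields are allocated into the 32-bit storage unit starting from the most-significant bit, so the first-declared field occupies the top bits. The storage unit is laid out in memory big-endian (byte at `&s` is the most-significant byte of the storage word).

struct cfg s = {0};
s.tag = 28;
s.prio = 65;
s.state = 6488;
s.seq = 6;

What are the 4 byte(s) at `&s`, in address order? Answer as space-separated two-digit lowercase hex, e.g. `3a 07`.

tag:6 = 28 → 0x1c << 26 → word 0x70000000
prio:8 = 65 → 0x41 << 18 → word 0x71040000
state:13 = 6488 → 0x1958 << 5 → word 0x71072b00
seq:5 = 6 → 0x6 << 0 → word 0x71072b06
word = 0x71072b06 → big-endian bytes:
  [0]=0x71  [1]=0x07  [2]=0x2b  [3]=0x06

71 07 2b 06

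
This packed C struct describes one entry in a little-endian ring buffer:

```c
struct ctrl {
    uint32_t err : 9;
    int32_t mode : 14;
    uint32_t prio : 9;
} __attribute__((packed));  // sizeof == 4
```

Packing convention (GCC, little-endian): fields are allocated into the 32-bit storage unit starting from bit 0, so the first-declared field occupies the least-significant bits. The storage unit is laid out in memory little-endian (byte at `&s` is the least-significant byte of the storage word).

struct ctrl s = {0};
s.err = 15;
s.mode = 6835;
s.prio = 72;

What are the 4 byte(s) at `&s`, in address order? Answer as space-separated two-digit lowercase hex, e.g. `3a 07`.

err:9 = 15 → 0xf << 0 → word 0x0000000f
mode:14 = 6835 → 0x1ab3 << 9 → word 0x0035660f
prio:9 = 72 → 0x48 << 23 → word 0x2435660f
word = 0x2435660f → little-endian bytes:
  [0]=0x0f  [1]=0x66  [2]=0x35  [3]=0x24

0f 66 35 24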